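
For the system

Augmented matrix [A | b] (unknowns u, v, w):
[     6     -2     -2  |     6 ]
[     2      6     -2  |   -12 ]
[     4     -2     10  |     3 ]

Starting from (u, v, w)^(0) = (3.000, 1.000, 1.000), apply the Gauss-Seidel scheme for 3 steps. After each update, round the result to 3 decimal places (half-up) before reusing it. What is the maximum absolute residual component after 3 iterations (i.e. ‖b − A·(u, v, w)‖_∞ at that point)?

Iteration 1:
  u = (6 - (-2)·1.000 - (-2)·1.000) / (6) = 1.667
  v = (-12 - (2)·1.667 - (-2)·1.000) / (6) = -2.222
  w = (3 - (4)·1.667 - (-2)·-2.222) / (10) = -0.811
Iteration 2:
  u = (6 - (-2)·-2.222 - (-2)·-0.811) / (6) = -0.011
  v = (-12 - (2)·-0.011 - (-2)·-0.811) / (6) = -2.267
  w = (3 - (4)·-0.011 - (-2)·-2.267) / (10) = -0.149
Iteration 3:
  u = (6 - (-2)·-2.267 - (-2)·-0.149) / (6) = 0.195
  v = (-12 - (2)·0.195 - (-2)·-0.149) / (6) = -2.115
  w = (3 - (4)·0.195 - (-2)·-2.115) / (10) = -0.201
Residual b − A·x = (0.198, -0.102, 0.000); ∞-norm = 0.198

0.198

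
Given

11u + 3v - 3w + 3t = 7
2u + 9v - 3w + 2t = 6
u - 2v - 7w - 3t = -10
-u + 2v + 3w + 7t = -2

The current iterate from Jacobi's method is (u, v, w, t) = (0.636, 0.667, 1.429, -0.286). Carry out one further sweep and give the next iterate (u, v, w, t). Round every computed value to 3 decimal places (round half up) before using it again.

(0.922, 1.065, 1.451, -0.998)

One sweep:
  u = (7 - (3)·0.667 - (-3)·1.429 - (3)·-0.286) / (11) = 0.922
  v = (6 - (2)·0.636 - (-3)·1.429 - (2)·-0.286) / (9) = 1.065
  w = (-10 - (1)·0.636 - (-2)·0.667 - (-3)·-0.286) / (-7) = 1.451
  t = (-2 - (-1)·0.636 - (2)·0.667 - (3)·1.429) / (7) = -0.998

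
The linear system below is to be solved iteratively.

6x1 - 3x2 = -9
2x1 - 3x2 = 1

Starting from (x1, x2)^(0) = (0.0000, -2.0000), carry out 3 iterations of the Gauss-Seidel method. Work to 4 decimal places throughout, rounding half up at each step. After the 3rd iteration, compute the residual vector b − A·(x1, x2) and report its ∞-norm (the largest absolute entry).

Iteration 1:
  x1 = (-9 - (-3)·-2.0000) / (6) = -2.5000
  x2 = (1 - (2)·-2.5000) / (-3) = -2.0000
Iteration 2:
  x1 = (-9 - (-3)·-2.0000) / (6) = -2.5000
  x2 = (1 - (2)·-2.5000) / (-3) = -2.0000
Iteration 3:
  x1 = (-9 - (-3)·-2.0000) / (6) = -2.5000
  x2 = (1 - (2)·-2.5000) / (-3) = -2.0000
Residual b − A·x = (0.0000, 0.0000); ∞-norm = 0.0000

0.0000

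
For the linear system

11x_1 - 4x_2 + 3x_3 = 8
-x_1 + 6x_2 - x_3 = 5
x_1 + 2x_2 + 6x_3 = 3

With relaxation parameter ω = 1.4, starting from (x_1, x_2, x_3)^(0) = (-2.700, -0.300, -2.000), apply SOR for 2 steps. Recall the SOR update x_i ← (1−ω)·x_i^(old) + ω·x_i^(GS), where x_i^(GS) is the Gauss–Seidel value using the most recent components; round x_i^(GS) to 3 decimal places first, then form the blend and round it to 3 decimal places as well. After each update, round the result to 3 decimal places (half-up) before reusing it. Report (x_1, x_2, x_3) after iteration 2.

Iteration 1:
  x_1: GS value = (8 - (-4)·-0.300 - (3)·-2.000) / (11) = 1.164;  x_1 ← (1−ω)·-2.700 + ω·1.164 = 2.710
  x_2: GS value = (5 - (-1)·2.710 - (-1)·-2.000) / (6) = 0.952;  x_2 ← (1−ω)·-0.300 + ω·0.952 = 1.453
  x_3: GS value = (3 - (1)·2.710 - (2)·1.453) / (6) = -0.436;  x_3 ← (1−ω)·-2.000 + ω·-0.436 = 0.190
Iteration 2:
  x_1: GS value = (8 - (-4)·1.453 - (3)·0.190) / (11) = 1.204;  x_1 ← (1−ω)·2.710 + ω·1.204 = 0.602
  x_2: GS value = (5 - (-1)·0.602 - (-1)·0.190) / (6) = 0.965;  x_2 ← (1−ω)·1.453 + ω·0.965 = 0.770
  x_3: GS value = (3 - (1)·0.602 - (2)·0.770) / (6) = 0.143;  x_3 ← (1−ω)·0.190 + ω·0.143 = 0.124

(0.602, 0.770, 0.124)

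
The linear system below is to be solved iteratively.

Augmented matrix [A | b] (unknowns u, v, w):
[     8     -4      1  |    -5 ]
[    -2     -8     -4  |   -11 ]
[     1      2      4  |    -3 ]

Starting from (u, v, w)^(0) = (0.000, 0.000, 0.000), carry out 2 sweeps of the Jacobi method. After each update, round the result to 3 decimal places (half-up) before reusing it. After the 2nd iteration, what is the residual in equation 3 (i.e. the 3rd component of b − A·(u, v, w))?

Iteration 1:
  u = (-5 - (-4)·0.000 - (1)·0.000) / (8) = -0.625
  v = (-11 - (-2)·0.000 - (-4)·0.000) / (-8) = 1.375
  w = (-3 - (1)·0.000 - (2)·0.000) / (4) = -0.750
Iteration 2:
  u = (-5 - (-4)·1.375 - (1)·-0.750) / (8) = 0.156
  v = (-11 - (-2)·-0.625 - (-4)·-0.750) / (-8) = 1.906
  w = (-3 - (1)·-0.625 - (2)·1.375) / (4) = -1.281
Residual b − A·x = (2.657, -0.564, -1.844)

-1.844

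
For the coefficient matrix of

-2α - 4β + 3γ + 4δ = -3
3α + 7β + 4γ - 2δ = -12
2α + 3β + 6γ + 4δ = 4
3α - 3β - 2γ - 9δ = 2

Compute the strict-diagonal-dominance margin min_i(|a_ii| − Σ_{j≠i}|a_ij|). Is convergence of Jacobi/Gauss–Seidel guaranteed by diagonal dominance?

row 1: |-2| − (4+3+4) = -9
row 2: |7| − (3+4+2) = -2
row 3: |6| − (2+3+4) = -3
row 4: |-9| − (3+3+2) = 1
minimum over rows = -9 → not strictly diagonally dominant

-9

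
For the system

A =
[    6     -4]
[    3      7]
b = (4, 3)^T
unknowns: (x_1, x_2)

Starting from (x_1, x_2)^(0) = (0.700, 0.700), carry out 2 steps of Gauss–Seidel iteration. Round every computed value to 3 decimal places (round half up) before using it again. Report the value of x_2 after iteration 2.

Iteration 1:
  x_1 = (4 - (-4)·0.700) / (6) = 1.133
  x_2 = (3 - (3)·1.133) / (7) = -0.057
Iteration 2:
  x_1 = (4 - (-4)·-0.057) / (6) = 0.629
  x_2 = (3 - (3)·0.629) / (7) = 0.159

0.159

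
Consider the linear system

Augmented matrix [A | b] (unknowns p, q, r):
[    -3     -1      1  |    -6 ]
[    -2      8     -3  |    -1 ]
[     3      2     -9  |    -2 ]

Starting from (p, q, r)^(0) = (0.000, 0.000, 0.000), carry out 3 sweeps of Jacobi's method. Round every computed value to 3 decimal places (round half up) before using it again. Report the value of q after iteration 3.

Iteration 1:
  p = (-6 - (-1)·0.000 - (1)·0.000) / (-3) = 2.000
  q = (-1 - (-2)·0.000 - (-3)·0.000) / (8) = -0.125
  r = (-2 - (3)·0.000 - (2)·0.000) / (-9) = 0.222
Iteration 2:
  p = (-6 - (-1)·-0.125 - (1)·0.222) / (-3) = 2.116
  q = (-1 - (-2)·2.000 - (-3)·0.222) / (8) = 0.458
  r = (-2 - (3)·2.000 - (2)·-0.125) / (-9) = 0.861
Iteration 3:
  p = (-6 - (-1)·0.458 - (1)·0.861) / (-3) = 2.134
  q = (-1 - (-2)·2.116 - (-3)·0.861) / (8) = 0.727
  r = (-2 - (3)·2.116 - (2)·0.458) / (-9) = 1.029

0.727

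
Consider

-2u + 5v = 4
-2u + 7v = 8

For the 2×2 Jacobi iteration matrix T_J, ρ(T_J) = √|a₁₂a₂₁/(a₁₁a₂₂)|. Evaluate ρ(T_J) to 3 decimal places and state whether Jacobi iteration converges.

a₁₂a₂₁/(a₁₁a₂₂) = (5)·(-2) / ((-2)·(7)) = 0.714286
ρ = √|0.714286| = √0.714286 = 0.845
ρ < 1, so Jacobi converges

0.845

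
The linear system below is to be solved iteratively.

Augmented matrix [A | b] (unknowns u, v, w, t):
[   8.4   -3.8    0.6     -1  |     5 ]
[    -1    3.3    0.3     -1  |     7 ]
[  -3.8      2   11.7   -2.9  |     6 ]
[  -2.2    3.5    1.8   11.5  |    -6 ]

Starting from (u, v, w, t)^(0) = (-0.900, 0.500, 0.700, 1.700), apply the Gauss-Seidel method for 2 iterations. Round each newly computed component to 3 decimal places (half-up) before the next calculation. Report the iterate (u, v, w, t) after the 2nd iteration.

(1.680, 2.159, 0.360, -0.914)

Iteration 1:
  u = (5 - (-3.8)·0.500 - (0.6)·0.700 - (-1)·1.700) / (8.4) = 0.974
  v = (7 - (-1)·0.974 - (0.3)·0.700 - (-1)·1.700) / (3.3) = 2.868
  w = (6 - (-3.8)·0.974 - (2)·2.868 - (-2.9)·1.700) / (11.7) = 0.760
  t = (-6 - (-2.2)·0.974 - (3.5)·2.868 - (1.8)·0.760) / (11.5) = -1.327
Iteration 2:
  u = (5 - (-3.8)·2.868 - (0.6)·0.760 - (-1)·-1.327) / (8.4) = 1.680
  v = (7 - (-1)·1.680 - (0.3)·0.760 - (-1)·-1.327) / (3.3) = 2.159
  w = (6 - (-3.8)·1.680 - (2)·2.159 - (-2.9)·-1.327) / (11.7) = 0.360
  t = (-6 - (-2.2)·1.680 - (3.5)·2.159 - (1.8)·0.360) / (11.5) = -0.914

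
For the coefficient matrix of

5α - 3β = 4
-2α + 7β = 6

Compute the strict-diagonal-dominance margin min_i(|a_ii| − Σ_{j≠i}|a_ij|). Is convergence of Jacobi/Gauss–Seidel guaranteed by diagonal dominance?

2

row 1: |5| − (3) = 2
row 2: |7| − (2) = 5
minimum over rows = 2 → strictly diagonally dominant (convergence guaranteed)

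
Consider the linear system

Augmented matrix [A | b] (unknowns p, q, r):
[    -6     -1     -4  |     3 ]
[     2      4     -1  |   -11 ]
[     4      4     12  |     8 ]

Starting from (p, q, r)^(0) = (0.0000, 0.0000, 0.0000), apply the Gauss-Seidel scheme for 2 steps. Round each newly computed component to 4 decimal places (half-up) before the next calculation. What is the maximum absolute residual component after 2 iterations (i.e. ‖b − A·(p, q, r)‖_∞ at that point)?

Iteration 1:
  p = (3 - (-1)·0.0000 - (-4)·0.0000) / (-6) = -0.5000
  q = (-11 - (2)·-0.5000 - (-1)·0.0000) / (4) = -2.5000
  r = (8 - (4)·-0.5000 - (4)·-2.5000) / (12) = 1.6667
Iteration 2:
  p = (3 - (-1)·-2.5000 - (-4)·1.6667) / (-6) = -1.1945
  q = (-11 - (2)·-1.1945 - (-1)·1.6667) / (4) = -1.7361
  r = (8 - (4)·-1.1945 - (4)·-1.7361) / (12) = 1.6435
Residual b − A·x = (0.6709, -0.0231, 0.0004); ∞-norm = 0.6709

0.6709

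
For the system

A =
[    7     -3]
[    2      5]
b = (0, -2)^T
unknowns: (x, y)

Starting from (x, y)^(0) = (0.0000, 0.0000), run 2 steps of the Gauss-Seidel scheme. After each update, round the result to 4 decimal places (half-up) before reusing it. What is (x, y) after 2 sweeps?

Iteration 1:
  x = (0 - (-3)·0.0000) / (7) = 0.0000
  y = (-2 - (2)·0.0000) / (5) = -0.4000
Iteration 2:
  x = (0 - (-3)·-0.4000) / (7) = -0.1714
  y = (-2 - (2)·-0.1714) / (5) = -0.3314

(-0.1714, -0.3314)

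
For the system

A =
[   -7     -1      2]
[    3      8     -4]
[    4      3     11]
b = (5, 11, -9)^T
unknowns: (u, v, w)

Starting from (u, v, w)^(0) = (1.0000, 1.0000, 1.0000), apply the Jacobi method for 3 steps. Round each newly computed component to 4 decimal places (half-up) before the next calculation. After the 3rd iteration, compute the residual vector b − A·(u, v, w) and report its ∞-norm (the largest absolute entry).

2.3836

Iteration 1:
  u = (5 - (-1)·1.0000 - (2)·1.0000) / (-7) = -0.5714
  v = (11 - (3)·1.0000 - (-4)·1.0000) / (8) = 1.5000
  w = (-9 - (4)·1.0000 - (3)·1.0000) / (11) = -1.4545
Iteration 2:
  u = (5 - (-1)·1.5000 - (2)·-1.4545) / (-7) = -1.3441
  v = (11 - (3)·-0.5714 - (-4)·-1.4545) / (8) = 0.8620
  w = (-9 - (4)·-0.5714 - (3)·1.5000) / (11) = -1.0195
Iteration 3:
  u = (5 - (-1)·0.8620 - (2)·-1.0195) / (-7) = -1.1287
  v = (11 - (3)·-1.3441 - (-4)·-1.0195) / (8) = 1.3693
  w = (-9 - (4)·-1.3441 - (3)·0.8620) / (11) = -0.5645
Residual b − A·x = (-0.4026, 1.1737, -2.3836); ∞-norm = 2.3836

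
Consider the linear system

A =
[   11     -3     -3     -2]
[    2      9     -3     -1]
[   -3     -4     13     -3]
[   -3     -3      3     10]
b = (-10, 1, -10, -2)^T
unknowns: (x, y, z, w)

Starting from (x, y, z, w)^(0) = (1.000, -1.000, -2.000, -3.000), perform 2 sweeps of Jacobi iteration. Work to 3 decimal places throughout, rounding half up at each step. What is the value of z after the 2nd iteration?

Iteration 1:
  x = (-10 - (-3)·-1.000 - (-3)·-2.000 - (-2)·-3.000) / (11) = -2.273
  y = (1 - (2)·1.000 - (-3)·-2.000 - (-1)·-3.000) / (9) = -1.111
  z = (-10 - (-3)·1.000 - (-4)·-1.000 - (-3)·-3.000) / (13) = -1.538
  w = (-2 - (-3)·1.000 - (-3)·-1.000 - (3)·-2.000) / (10) = 0.400
Iteration 2:
  x = (-10 - (-3)·-1.111 - (-3)·-1.538 - (-2)·0.400) / (11) = -1.559
  y = (1 - (2)·-2.273 - (-3)·-1.538 - (-1)·0.400) / (9) = 0.148
  z = (-10 - (-3)·-2.273 - (-4)·-1.111 - (-3)·0.400) / (13) = -1.543
  w = (-2 - (-3)·-2.273 - (-3)·-1.111 - (3)·-1.538) / (10) = -0.754

-1.543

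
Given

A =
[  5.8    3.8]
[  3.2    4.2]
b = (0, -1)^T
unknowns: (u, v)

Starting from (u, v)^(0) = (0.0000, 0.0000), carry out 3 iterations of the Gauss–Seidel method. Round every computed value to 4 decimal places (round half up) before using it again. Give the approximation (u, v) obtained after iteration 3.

(0.2339, -0.4163)

Iteration 1:
  u = (0 - (3.8)·0.0000) / (5.8) = 0.0000
  v = (-1 - (3.2)·0.0000) / (4.2) = -0.2381
Iteration 2:
  u = (0 - (3.8)·-0.2381) / (5.8) = 0.1560
  v = (-1 - (3.2)·0.1560) / (4.2) = -0.3570
Iteration 3:
  u = (0 - (3.8)·-0.3570) / (5.8) = 0.2339
  v = (-1 - (3.2)·0.2339) / (4.2) = -0.4163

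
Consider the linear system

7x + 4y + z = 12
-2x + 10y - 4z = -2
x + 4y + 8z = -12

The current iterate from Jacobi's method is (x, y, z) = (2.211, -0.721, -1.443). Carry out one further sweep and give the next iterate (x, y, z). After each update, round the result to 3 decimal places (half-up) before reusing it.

One sweep:
  x = (12 - (4)·-0.721 - (1)·-1.443) / (7) = 2.332
  y = (-2 - (-2)·2.211 - (-4)·-1.443) / (10) = -0.335
  z = (-12 - (1)·2.211 - (4)·-0.721) / (8) = -1.416

(2.332, -0.335, -1.416)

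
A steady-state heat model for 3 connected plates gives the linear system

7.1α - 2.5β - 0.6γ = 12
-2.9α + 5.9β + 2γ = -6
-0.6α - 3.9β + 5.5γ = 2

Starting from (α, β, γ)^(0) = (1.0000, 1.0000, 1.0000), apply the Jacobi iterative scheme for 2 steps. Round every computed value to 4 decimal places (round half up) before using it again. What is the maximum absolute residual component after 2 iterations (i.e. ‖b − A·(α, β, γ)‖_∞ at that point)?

Iteration 1:
  α = (12 - (-2.5)·1.0000 - (-0.6)·1.0000) / (7.1) = 2.1268
  β = (-6 - (-2.9)·1.0000 - (2)·1.0000) / (5.9) = -0.8644
  γ = (2 - (-0.6)·1.0000 - (-3.9)·1.0000) / (5.5) = 1.1818
Iteration 2:
  α = (12 - (-2.5)·-0.8644 - (-0.6)·1.1818) / (7.1) = 1.4856
  β = (-6 - (-2.9)·2.1268 - (2)·1.1818) / (5.9) = -0.3722
  γ = (2 - (-0.6)·2.1268 - (-3.9)·-0.8644) / (5.5) = -0.0173
Residual b − A·x = (0.5114, 0.5388, 1.5349); ∞-norm = 1.5349

1.5349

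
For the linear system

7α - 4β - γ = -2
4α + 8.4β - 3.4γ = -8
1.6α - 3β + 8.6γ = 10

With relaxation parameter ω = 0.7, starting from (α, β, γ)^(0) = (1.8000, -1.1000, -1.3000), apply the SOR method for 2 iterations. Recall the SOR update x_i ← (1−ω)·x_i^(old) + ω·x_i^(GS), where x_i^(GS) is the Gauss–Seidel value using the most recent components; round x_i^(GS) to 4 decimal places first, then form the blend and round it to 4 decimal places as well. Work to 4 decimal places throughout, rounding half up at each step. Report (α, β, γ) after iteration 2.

Iteration 1:
  α: GS value = (-2 - (-4)·-1.1000 - (-1)·-1.3000) / (7) = -1.1000;  α ← (1−ω)·1.8000 + ω·-1.1000 = -0.2300
  β: GS value = (-8 - (4)·-0.2300 - (-3.4)·-1.3000) / (8.4) = -1.3690;  β ← (1−ω)·-1.1000 + ω·-1.3690 = -1.2883
  γ: GS value = (10 - (1.6)·-0.2300 - (-3)·-1.2883) / (8.6) = 0.7562;  γ ← (1−ω)·-1.3000 + ω·0.7562 = 0.1393
Iteration 2:
  α: GS value = (-2 - (-4)·-1.2883 - (-1)·0.1393) / (7) = -1.0020;  α ← (1−ω)·-0.2300 + ω·-1.0020 = -0.7704
  β: GS value = (-8 - (4)·-0.7704 - (-3.4)·0.1393) / (8.4) = -0.5291;  β ← (1−ω)·-1.2883 + ω·-0.5291 = -0.7569
  γ: GS value = (10 - (1.6)·-0.7704 - (-3)·-0.7569) / (8.6) = 1.0421;  γ ← (1−ω)·0.1393 + ω·1.0421 = 0.7713

(-0.7704, -0.7569, 0.7713)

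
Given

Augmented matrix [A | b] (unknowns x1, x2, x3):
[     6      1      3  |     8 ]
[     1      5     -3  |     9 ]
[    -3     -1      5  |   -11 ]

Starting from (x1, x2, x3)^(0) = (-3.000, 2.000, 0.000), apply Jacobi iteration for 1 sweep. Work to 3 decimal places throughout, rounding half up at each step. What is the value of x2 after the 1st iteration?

Iteration 1:
  x1 = (8 - (1)·2.000 - (3)·0.000) / (6) = 1.000
  x2 = (9 - (1)·-3.000 - (-3)·0.000) / (5) = 2.400
  x3 = (-11 - (-3)·-3.000 - (-1)·2.000) / (5) = -3.600

2.400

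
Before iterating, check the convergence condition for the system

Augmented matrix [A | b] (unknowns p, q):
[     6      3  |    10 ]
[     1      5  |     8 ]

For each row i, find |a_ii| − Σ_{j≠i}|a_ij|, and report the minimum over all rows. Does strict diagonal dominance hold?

row 1: |6| − (3) = 3
row 2: |5| − (1) = 4
minimum over rows = 3 → strictly diagonally dominant (convergence guaranteed)

3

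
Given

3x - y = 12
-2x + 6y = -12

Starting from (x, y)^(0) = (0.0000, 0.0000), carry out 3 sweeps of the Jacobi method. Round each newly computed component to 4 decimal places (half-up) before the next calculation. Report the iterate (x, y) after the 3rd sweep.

(3.7778, -0.8889)

Iteration 1:
  x = (12 - (-1)·0.0000) / (3) = 4.0000
  y = (-12 - (-2)·0.0000) / (6) = -2.0000
Iteration 2:
  x = (12 - (-1)·-2.0000) / (3) = 3.3333
  y = (-12 - (-2)·4.0000) / (6) = -0.6667
Iteration 3:
  x = (12 - (-1)·-0.6667) / (3) = 3.7778
  y = (-12 - (-2)·3.3333) / (6) = -0.8889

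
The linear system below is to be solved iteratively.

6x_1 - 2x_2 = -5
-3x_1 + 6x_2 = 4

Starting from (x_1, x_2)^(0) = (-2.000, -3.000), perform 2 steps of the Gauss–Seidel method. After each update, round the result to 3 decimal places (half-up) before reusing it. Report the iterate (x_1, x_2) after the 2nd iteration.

Iteration 1:
  x_1 = (-5 - (-2)·-3.000) / (6) = -1.833
  x_2 = (4 - (-3)·-1.833) / (6) = -0.250
Iteration 2:
  x_1 = (-5 - (-2)·-0.250) / (6) = -0.917
  x_2 = (4 - (-3)·-0.917) / (6) = 0.208

(-0.917, 0.208)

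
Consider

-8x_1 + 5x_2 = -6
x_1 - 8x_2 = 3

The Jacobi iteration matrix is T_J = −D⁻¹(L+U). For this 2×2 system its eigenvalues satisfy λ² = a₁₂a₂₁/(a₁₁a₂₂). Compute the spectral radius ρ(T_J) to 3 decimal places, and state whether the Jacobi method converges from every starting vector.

a₁₂a₂₁/(a₁₁a₂₂) = (5)·(1) / ((-8)·(-8)) = 0.078125
ρ = √|0.078125| = √0.078125 = 0.280
ρ < 1, so Jacobi converges

0.280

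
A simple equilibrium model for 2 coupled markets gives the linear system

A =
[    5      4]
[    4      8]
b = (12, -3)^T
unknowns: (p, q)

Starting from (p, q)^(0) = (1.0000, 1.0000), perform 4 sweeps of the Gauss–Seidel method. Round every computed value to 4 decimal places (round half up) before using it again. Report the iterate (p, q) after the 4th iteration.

(4.3144, -2.5322)

Iteration 1:
  p = (12 - (4)·1.0000) / (5) = 1.6000
  q = (-3 - (4)·1.6000) / (8) = -1.1750
Iteration 2:
  p = (12 - (4)·-1.1750) / (5) = 3.3400
  q = (-3 - (4)·3.3400) / (8) = -2.0450
Iteration 3:
  p = (12 - (4)·-2.0450) / (5) = 4.0360
  q = (-3 - (4)·4.0360) / (8) = -2.3930
Iteration 4:
  p = (12 - (4)·-2.3930) / (5) = 4.3144
  q = (-3 - (4)·4.3144) / (8) = -2.5322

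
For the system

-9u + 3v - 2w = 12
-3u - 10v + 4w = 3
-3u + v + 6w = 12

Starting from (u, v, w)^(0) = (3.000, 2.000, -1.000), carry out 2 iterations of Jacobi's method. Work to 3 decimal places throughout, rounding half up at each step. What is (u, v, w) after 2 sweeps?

Iteration 1:
  u = (12 - (3)·2.000 - (-2)·-1.000) / (-9) = -0.444
  v = (3 - (-3)·3.000 - (4)·-1.000) / (-10) = -1.600
  w = (12 - (-3)·3.000 - (1)·2.000) / (6) = 3.167
Iteration 2:
  u = (12 - (3)·-1.600 - (-2)·3.167) / (-9) = -2.570
  v = (3 - (-3)·-0.444 - (4)·3.167) / (-10) = 1.100
  w = (12 - (-3)·-0.444 - (1)·-1.600) / (6) = 2.045

(-2.570, 1.100, 2.045)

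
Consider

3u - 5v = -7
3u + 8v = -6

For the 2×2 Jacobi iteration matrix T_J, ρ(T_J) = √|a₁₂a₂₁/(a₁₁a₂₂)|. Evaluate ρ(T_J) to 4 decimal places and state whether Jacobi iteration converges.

a₁₂a₂₁/(a₁₁a₂₂) = (-5)·(3) / ((3)·(8)) = -0.625000
ρ = √|-0.625000| = √0.625000 = 0.7906
ρ < 1, so Jacobi converges

0.7906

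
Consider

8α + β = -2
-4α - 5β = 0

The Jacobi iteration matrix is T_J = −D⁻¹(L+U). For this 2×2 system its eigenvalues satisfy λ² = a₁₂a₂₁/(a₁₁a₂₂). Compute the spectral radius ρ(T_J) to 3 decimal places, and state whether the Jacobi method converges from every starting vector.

0.316

a₁₂a₂₁/(a₁₁a₂₂) = (1)·(-4) / ((8)·(-5)) = 0.100000
ρ = √|0.100000| = √0.100000 = 0.316
ρ < 1, so Jacobi converges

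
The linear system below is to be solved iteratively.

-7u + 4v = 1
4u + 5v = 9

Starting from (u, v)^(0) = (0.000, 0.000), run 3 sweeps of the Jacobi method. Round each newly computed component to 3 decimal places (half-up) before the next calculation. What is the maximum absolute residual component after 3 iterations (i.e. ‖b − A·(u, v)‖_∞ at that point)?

3.293

Iteration 1:
  u = (1 - (4)·0.000) / (-7) = -0.143
  v = (9 - (4)·0.000) / (5) = 1.800
Iteration 2:
  u = (1 - (4)·1.800) / (-7) = 0.886
  v = (9 - (4)·-0.143) / (5) = 1.914
Iteration 3:
  u = (1 - (4)·1.914) / (-7) = 0.951
  v = (9 - (4)·0.886) / (5) = 1.091
Residual b − A·x = (3.293, -0.259); ∞-norm = 3.293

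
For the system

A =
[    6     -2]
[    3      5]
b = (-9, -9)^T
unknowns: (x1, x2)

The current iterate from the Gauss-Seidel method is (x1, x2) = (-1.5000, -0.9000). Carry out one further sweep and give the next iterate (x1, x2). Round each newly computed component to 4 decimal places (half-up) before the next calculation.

(-1.8000, -0.7200)

One sweep:
  x1 = (-9 - (-2)·-0.9000) / (6) = -1.8000
  x2 = (-9 - (3)·-1.8000) / (5) = -0.7200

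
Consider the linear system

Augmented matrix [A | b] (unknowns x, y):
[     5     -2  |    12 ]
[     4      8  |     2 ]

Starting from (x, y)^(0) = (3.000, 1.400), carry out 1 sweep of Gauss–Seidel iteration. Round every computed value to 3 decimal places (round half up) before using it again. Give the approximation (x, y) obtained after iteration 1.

Iteration 1:
  x = (12 - (-2)·1.400) / (5) = 2.960
  y = (2 - (4)·2.960) / (8) = -1.230

(2.960, -1.230)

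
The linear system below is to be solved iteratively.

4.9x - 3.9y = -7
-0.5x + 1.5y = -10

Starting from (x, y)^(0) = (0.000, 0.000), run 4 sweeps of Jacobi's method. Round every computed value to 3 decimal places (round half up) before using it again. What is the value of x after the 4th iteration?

-8.522

Iteration 1:
  x = (-7 - (-3.9)·0.000) / (4.9) = -1.429
  y = (-10 - (-0.5)·0.000) / (1.5) = -6.667
Iteration 2:
  x = (-7 - (-3.9)·-6.667) / (4.9) = -6.735
  y = (-10 - (-0.5)·-1.429) / (1.5) = -7.143
Iteration 3:
  x = (-7 - (-3.9)·-7.143) / (4.9) = -7.114
  y = (-10 - (-0.5)·-6.735) / (1.5) = -8.912
Iteration 4:
  x = (-7 - (-3.9)·-8.912) / (4.9) = -8.522
  y = (-10 - (-0.5)·-7.114) / (1.5) = -9.038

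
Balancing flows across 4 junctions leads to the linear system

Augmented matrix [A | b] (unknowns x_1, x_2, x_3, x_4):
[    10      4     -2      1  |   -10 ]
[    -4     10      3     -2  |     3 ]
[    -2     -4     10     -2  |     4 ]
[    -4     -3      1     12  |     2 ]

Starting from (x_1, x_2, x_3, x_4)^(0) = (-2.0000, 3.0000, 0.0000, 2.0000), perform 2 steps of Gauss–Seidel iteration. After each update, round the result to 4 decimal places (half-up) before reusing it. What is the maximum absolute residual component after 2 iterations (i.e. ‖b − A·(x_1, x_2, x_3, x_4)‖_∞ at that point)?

1.7435

Iteration 1:
  x_1 = (-10 - (4)·3.0000 - (-2)·0.0000 - (1)·2.0000) / (10) = -2.4000
  x_2 = (3 - (-4)·-2.4000 - (3)·0.0000 - (-2)·2.0000) / (10) = -0.2600
  x_3 = (4 - (-2)·-2.4000 - (-4)·-0.2600 - (-2)·2.0000) / (10) = 0.2160
  x_4 = (2 - (-4)·-2.4000 - (-3)·-0.2600 - (1)·0.2160) / (12) = -0.7163
Iteration 2:
  x_1 = (-10 - (4)·-0.2600 - (-2)·0.2160 - (1)·-0.7163) / (10) = -0.7812
  x_2 = (3 - (-4)·-0.7812 - (3)·0.2160 - (-2)·-0.7163) / (10) = -0.2205
  x_3 = (4 - (-2)·-0.7812 - (-4)·-0.2205 - (-2)·-0.7163) / (10) = 0.0123
  x_4 = (2 - (-4)·-0.7812 - (-3)·-0.2205 - (1)·0.0123) / (12) = -0.1499
Residual b − A·x = (-1.1315, 1.7435, 1.1328, 0.0002); ∞-norm = 1.7435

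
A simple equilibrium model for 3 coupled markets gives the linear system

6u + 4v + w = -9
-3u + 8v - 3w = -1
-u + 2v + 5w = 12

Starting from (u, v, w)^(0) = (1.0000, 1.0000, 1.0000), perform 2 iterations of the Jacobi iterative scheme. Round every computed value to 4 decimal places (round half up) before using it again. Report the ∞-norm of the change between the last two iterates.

Iteration 1:
  u = (-9 - (4)·1.0000 - (1)·1.0000) / (6) = -2.3333
  v = (-1 - (-3)·1.0000 - (-3)·1.0000) / (8) = 0.6250
  w = (12 - (-1)·1.0000 - (2)·1.0000) / (5) = 2.2000
Iteration 2:
  u = (-9 - (4)·0.6250 - (1)·2.2000) / (6) = -2.2833
  v = (-1 - (-3)·-2.3333 - (-3)·2.2000) / (8) = -0.1750
  w = (12 - (-1)·-2.3333 - (2)·0.6250) / (5) = 1.6833
Change: (0.0500, -0.8000, -0.5167) → max |·| = 0.8000

0.8000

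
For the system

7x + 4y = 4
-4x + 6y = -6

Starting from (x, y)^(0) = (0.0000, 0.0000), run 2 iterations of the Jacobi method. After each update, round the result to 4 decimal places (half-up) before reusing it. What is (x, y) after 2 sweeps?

Iteration 1:
  x = (4 - (4)·0.0000) / (7) = 0.5714
  y = (-6 - (-4)·0.0000) / (6) = -1.0000
Iteration 2:
  x = (4 - (4)·-1.0000) / (7) = 1.1429
  y = (-6 - (-4)·0.5714) / (6) = -0.6191

(1.1429, -0.6191)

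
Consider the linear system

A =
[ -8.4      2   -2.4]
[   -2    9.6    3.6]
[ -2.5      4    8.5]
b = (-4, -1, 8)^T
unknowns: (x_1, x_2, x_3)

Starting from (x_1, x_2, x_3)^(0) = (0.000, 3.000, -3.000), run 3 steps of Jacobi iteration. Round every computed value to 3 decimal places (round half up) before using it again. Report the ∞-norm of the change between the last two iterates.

Iteration 1:
  x_1 = (-4 - (2)·3.000 - (-2.4)·-3.000) / (-8.4) = 2.048
  x_2 = (-1 - (-2)·0.000 - (3.6)·-3.000) / (9.6) = 1.021
  x_3 = (8 - (-2.5)·0.000 - (4)·3.000) / (8.5) = -0.471
Iteration 2:
  x_1 = (-4 - (2)·1.021 - (-2.4)·-0.471) / (-8.4) = 0.854
  x_2 = (-1 - (-2)·2.048 - (3.6)·-0.471) / (9.6) = 0.499
  x_3 = (8 - (-2.5)·2.048 - (4)·1.021) / (8.5) = 1.063
Iteration 3:
  x_1 = (-4 - (2)·0.499 - (-2.4)·1.063) / (-8.4) = 0.291
  x_2 = (-1 - (-2)·0.854 - (3.6)·1.063) / (9.6) = -0.325
  x_3 = (8 - (-2.5)·0.854 - (4)·0.499) / (8.5) = 0.958
Change: (-0.563, -0.824, -0.105) → max |·| = 0.824

0.824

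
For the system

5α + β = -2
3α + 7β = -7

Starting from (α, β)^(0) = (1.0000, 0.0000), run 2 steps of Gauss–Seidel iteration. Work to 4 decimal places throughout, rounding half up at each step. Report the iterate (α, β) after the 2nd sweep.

(-0.2343, -0.8996)

Iteration 1:
  α = (-2 - (1)·0.0000) / (5) = -0.4000
  β = (-7 - (3)·-0.4000) / (7) = -0.8286
Iteration 2:
  α = (-2 - (1)·-0.8286) / (5) = -0.2343
  β = (-7 - (3)·-0.2343) / (7) = -0.8996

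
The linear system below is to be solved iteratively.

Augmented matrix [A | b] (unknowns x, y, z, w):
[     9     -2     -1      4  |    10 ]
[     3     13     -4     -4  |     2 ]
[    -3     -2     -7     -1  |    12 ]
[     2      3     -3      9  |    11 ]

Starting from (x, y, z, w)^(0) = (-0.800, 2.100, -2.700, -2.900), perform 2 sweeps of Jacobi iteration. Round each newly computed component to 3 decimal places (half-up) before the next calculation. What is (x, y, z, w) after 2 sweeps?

Iteration 1:
  x = (10 - (-2)·2.100 - (-1)·-2.700 - (4)·-2.900) / (9) = 2.567
  y = (2 - (3)·-0.800 - (-4)·-2.700 - (-4)·-2.900) / (13) = -1.385
  z = (12 - (-3)·-0.800 - (-2)·2.100 - (-1)·-2.900) / (-7) = -1.557
  w = (11 - (2)·-0.800 - (3)·2.100 - (-3)·-2.700) / (9) = -0.200
Iteration 2:
  x = (10 - (-2)·-1.385 - (-1)·-1.557 - (4)·-0.200) / (9) = 0.719
  y = (2 - (3)·2.567 - (-4)·-1.557 - (-4)·-0.200) / (13) = -0.979
  z = (12 - (-3)·2.567 - (-2)·-1.385 - (-1)·-0.200) / (-7) = -2.390
  w = (11 - (2)·2.567 - (3)·-1.385 - (-3)·-1.557) / (9) = 0.594

(0.719, -0.979, -2.390, 0.594)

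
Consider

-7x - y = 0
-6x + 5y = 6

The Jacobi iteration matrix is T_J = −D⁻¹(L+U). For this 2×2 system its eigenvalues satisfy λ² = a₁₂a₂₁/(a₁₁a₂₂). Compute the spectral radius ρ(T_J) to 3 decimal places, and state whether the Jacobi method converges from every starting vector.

0.414

a₁₂a₂₁/(a₁₁a₂₂) = (-1)·(-6) / ((-7)·(5)) = -0.171429
ρ = √|-0.171429| = √0.171429 = 0.414
ρ < 1, so Jacobi converges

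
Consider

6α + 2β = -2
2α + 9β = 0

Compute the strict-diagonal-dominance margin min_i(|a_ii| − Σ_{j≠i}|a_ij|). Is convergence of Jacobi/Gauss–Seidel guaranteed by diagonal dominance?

row 1: |6| − (2) = 4
row 2: |9| − (2) = 7
minimum over rows = 4 → strictly diagonally dominant (convergence guaranteed)

4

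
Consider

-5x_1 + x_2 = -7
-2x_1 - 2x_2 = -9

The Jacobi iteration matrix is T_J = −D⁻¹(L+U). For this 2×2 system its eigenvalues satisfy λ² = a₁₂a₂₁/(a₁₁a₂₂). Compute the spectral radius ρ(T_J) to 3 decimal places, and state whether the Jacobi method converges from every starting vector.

a₁₂a₂₁/(a₁₁a₂₂) = (1)·(-2) / ((-5)·(-2)) = -0.200000
ρ = √|-0.200000| = √0.200000 = 0.447
ρ < 1, so Jacobi converges

0.447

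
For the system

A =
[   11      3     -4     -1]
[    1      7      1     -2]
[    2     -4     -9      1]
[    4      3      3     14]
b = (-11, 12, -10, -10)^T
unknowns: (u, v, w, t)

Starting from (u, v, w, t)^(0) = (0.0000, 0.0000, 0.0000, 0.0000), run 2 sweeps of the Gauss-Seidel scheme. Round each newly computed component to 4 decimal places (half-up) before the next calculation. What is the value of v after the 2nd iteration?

Iteration 1:
  u = (-11 - (3)·0.0000 - (-4)·0.0000 - (-1)·0.0000) / (11) = -1.0000
  v = (12 - (1)·-1.0000 - (1)·0.0000 - (-2)·0.0000) / (7) = 1.8571
  w = (-10 - (2)·-1.0000 - (-4)·1.8571 - (1)·0.0000) / (-9) = 0.0635
  t = (-10 - (4)·-1.0000 - (3)·1.8571 - (3)·0.0635) / (14) = -0.8401
Iteration 2:
  u = (-11 - (3)·1.8571 - (-4)·0.0635 - (-1)·-0.8401) / (11) = -1.5598
  v = (12 - (1)·-1.5598 - (1)·0.0635 - (-2)·-0.8401) / (7) = 1.6880
  w = (-10 - (2)·-1.5598 - (-4)·1.6880 - (1)·-0.8401) / (-9) = -0.0791
  t = (-10 - (4)·-1.5598 - (3)·1.6880 - (3)·-0.0791) / (14) = -0.6134

1.6880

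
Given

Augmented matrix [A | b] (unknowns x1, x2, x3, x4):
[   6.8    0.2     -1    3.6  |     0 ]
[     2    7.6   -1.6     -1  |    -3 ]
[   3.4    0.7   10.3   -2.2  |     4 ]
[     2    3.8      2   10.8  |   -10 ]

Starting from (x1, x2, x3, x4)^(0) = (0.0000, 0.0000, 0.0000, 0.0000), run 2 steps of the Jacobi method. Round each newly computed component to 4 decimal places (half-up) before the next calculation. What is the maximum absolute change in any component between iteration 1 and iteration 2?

Iteration 1:
  x1 = (0 - (0.2)·0.0000 - (-1)·0.0000 - (3.6)·0.0000) / (6.8) = 0.0000
  x2 = (-3 - (2)·0.0000 - (-1.6)·0.0000 - (-1)·0.0000) / (7.6) = -0.3947
  x3 = (4 - (3.4)·0.0000 - (0.7)·0.0000 - (-2.2)·0.0000) / (10.3) = 0.3883
  x4 = (-10 - (2)·0.0000 - (3.8)·0.0000 - (2)·0.0000) / (10.8) = -0.9259
Iteration 2:
  x1 = (0 - (0.2)·-0.3947 - (-1)·0.3883 - (3.6)·-0.9259) / (6.8) = 0.5589
  x2 = (-3 - (2)·0.0000 - (-1.6)·0.3883 - (-1)·-0.9259) / (7.6) = -0.4348
  x3 = (4 - (3.4)·0.0000 - (0.7)·-0.3947 - (-2.2)·-0.9259) / (10.3) = 0.2174
  x4 = (-10 - (2)·0.0000 - (3.8)·-0.3947 - (2)·0.3883) / (10.8) = -0.8590
Change: (0.5589, -0.0401, -0.1709, 0.0669) → max |·| = 0.5589

0.5589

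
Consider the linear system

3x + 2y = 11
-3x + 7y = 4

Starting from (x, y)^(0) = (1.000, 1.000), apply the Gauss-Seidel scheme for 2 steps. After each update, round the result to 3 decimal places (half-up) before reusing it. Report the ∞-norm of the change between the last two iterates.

Iteration 1:
  x = (11 - (2)·1.000) / (3) = 3.000
  y = (4 - (-3)·3.000) / (7) = 1.857
Iteration 2:
  x = (11 - (2)·1.857) / (3) = 2.429
  y = (4 - (-3)·2.429) / (7) = 1.612
Change: (-0.571, -0.245) → max |·| = 0.571

0.571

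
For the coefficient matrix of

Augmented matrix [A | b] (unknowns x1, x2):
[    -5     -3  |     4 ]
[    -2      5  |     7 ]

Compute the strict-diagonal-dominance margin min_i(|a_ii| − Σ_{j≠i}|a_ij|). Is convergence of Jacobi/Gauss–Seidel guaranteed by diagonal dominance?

2

row 1: |-5| − (3) = 2
row 2: |5| − (2) = 3
minimum over rows = 2 → strictly diagonally dominant (convergence guaranteed)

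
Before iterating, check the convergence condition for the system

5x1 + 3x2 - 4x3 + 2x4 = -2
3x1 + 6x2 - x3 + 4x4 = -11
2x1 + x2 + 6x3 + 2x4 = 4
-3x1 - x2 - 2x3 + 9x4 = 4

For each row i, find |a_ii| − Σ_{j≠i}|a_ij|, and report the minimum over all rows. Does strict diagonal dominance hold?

-4

row 1: |5| − (3+4+2) = -4
row 2: |6| − (3+1+4) = -2
row 3: |6| − (2+1+2) = 1
row 4: |9| − (3+1+2) = 3
minimum over rows = -4 → not strictly diagonally dominant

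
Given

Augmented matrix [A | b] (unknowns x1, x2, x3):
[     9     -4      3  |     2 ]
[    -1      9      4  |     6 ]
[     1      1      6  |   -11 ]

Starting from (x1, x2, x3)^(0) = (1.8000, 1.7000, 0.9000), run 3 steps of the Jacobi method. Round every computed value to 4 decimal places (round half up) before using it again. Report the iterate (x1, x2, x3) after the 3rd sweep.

Iteration 1:
  x1 = (2 - (-4)·1.7000 - (3)·0.9000) / (9) = 0.6778
  x2 = (6 - (-1)·1.8000 - (4)·0.9000) / (9) = 0.4667
  x3 = (-11 - (1)·1.8000 - (1)·1.7000) / (6) = -2.4167
Iteration 2:
  x1 = (2 - (-4)·0.4667 - (3)·-2.4167) / (9) = 1.2352
  x2 = (6 - (-1)·0.6778 - (4)·-2.4167) / (9) = 1.8161
  x3 = (-11 - (1)·0.6778 - (1)·0.4667) / (6) = -2.0241
Iteration 3:
  x1 = (2 - (-4)·1.8161 - (3)·-2.0241) / (9) = 1.7041
  x2 = (6 - (-1)·1.2352 - (4)·-2.0241) / (9) = 1.7035
  x3 = (-11 - (1)·1.2352 - (1)·1.8161) / (6) = -2.3419

(1.7041, 1.7035, -2.3419)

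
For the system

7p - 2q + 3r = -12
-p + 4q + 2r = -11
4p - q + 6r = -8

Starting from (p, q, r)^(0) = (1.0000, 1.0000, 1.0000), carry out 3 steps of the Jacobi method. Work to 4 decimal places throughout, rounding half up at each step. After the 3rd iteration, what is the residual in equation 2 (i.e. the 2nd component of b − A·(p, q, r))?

-0.4688

Iteration 1:
  p = (-12 - (-2)·1.0000 - (3)·1.0000) / (7) = -1.8571
  q = (-11 - (-1)·1.0000 - (2)·1.0000) / (4) = -3.0000
  r = (-8 - (4)·1.0000 - (-1)·1.0000) / (6) = -1.8333
Iteration 2:
  p = (-12 - (-2)·-3.0000 - (3)·-1.8333) / (7) = -1.7857
  q = (-11 - (-1)·-1.8571 - (2)·-1.8333) / (4) = -2.2976
  r = (-8 - (4)·-1.8571 - (-1)·-3.0000) / (6) = -0.5953
Iteration 3:
  p = (-12 - (-2)·-2.2976 - (3)·-0.5953) / (7) = -2.1156
  q = (-11 - (-1)·-1.7857 - (2)·-0.5953) / (4) = -2.8988
  r = (-8 - (4)·-1.7857 - (-1)·-2.2976) / (6) = -0.5258
Residual b − A·x = (-1.4110, -0.4688, 0.7184)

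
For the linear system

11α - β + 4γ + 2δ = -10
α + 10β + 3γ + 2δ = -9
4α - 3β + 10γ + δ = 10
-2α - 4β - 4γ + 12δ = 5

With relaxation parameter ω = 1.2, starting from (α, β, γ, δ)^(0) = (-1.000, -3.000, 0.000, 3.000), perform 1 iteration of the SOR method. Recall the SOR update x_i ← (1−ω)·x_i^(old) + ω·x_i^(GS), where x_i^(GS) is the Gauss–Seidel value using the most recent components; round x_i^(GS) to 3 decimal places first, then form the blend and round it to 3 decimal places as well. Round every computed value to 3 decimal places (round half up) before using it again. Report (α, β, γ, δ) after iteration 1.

Iteration 1:
  α: GS value = (-10 - (-1)·-3.000 - (4)·0.000 - (2)·3.000) / (11) = -1.727;  α ← (1−ω)·-1.000 + ω·-1.727 = -1.872
  β: GS value = (-9 - (1)·-1.872 - (3)·0.000 - (2)·3.000) / (10) = -1.313;  β ← (1−ω)·-3.000 + ω·-1.313 = -0.976
  γ: GS value = (10 - (4)·-1.872 - (-3)·-0.976 - (1)·3.000) / (10) = 1.156;  γ ← (1−ω)·0.000 + ω·1.156 = 1.387
  δ: GS value = (5 - (-2)·-1.872 - (-4)·-0.976 - (-4)·1.387) / (12) = 0.242;  δ ← (1−ω)·3.000 + ω·0.242 = -0.310

(-1.872, -0.976, 1.387, -0.310)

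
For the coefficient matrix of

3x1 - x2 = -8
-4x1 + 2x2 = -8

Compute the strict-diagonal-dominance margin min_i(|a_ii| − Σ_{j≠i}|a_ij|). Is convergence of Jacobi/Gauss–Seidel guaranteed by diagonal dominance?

-2

row 1: |3| − (1) = 2
row 2: |2| − (4) = -2
minimum over rows = -2 → not strictly diagonally dominant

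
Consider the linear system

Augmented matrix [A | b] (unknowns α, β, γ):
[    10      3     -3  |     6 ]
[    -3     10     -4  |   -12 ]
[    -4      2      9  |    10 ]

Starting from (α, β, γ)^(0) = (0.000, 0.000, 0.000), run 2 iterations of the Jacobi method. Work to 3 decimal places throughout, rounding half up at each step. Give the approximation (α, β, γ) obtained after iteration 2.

(1.293, -0.576, 1.644)

Iteration 1:
  α = (6 - (3)·0.000 - (-3)·0.000) / (10) = 0.600
  β = (-12 - (-3)·0.000 - (-4)·0.000) / (10) = -1.200
  γ = (10 - (-4)·0.000 - (2)·0.000) / (9) = 1.111
Iteration 2:
  α = (6 - (3)·-1.200 - (-3)·1.111) / (10) = 1.293
  β = (-12 - (-3)·0.600 - (-4)·1.111) / (10) = -0.576
  γ = (10 - (-4)·0.600 - (2)·-1.200) / (9) = 1.644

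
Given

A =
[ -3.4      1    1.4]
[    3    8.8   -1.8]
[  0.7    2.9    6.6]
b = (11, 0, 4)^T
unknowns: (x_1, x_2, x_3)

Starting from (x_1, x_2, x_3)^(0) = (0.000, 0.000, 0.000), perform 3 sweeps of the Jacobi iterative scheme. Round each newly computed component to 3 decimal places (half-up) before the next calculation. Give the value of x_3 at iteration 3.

Iteration 1:
  x_1 = (11 - (1)·0.000 - (1.4)·0.000) / (-3.4) = -3.235
  x_2 = (0 - (3)·0.000 - (-1.8)·0.000) / (8.8) = 0.000
  x_3 = (4 - (0.7)·0.000 - (2.9)·0.000) / (6.6) = 0.606
Iteration 2:
  x_1 = (11 - (1)·0.000 - (1.4)·0.606) / (-3.4) = -2.986
  x_2 = (0 - (3)·-3.235 - (-1.8)·0.606) / (8.8) = 1.227
  x_3 = (4 - (0.7)·-3.235 - (2.9)·0.000) / (6.6) = 0.949
Iteration 3:
  x_1 = (11 - (1)·1.227 - (1.4)·0.949) / (-3.4) = -2.484
  x_2 = (0 - (3)·-2.986 - (-1.8)·0.949) / (8.8) = 1.212
  x_3 = (4 - (0.7)·-2.986 - (2.9)·1.227) / (6.6) = 0.384

0.384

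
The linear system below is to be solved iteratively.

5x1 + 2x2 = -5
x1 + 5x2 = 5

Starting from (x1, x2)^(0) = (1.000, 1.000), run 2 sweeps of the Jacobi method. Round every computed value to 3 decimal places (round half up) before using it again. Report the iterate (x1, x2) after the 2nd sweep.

(-1.320, 1.280)

Iteration 1:
  x1 = (-5 - (2)·1.000) / (5) = -1.400
  x2 = (5 - (1)·1.000) / (5) = 0.800
Iteration 2:
  x1 = (-5 - (2)·0.800) / (5) = -1.320
  x2 = (5 - (1)·-1.400) / (5) = 1.280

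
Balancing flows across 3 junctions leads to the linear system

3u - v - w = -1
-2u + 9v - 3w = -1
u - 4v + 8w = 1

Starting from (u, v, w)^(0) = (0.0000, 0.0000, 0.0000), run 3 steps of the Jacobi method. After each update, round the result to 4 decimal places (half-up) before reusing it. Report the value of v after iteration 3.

-0.1471

Iteration 1:
  u = (-1 - (-1)·0.0000 - (-1)·0.0000) / (3) = -0.3333
  v = (-1 - (-2)·0.0000 - (-3)·0.0000) / (9) = -0.1111
  w = (1 - (1)·0.0000 - (-4)·0.0000) / (8) = 0.1250
Iteration 2:
  u = (-1 - (-1)·-0.1111 - (-1)·0.1250) / (3) = -0.3287
  v = (-1 - (-2)·-0.3333 - (-3)·0.1250) / (9) = -0.1435
  w = (1 - (1)·-0.3333 - (-4)·-0.1111) / (8) = 0.1111
Iteration 3:
  u = (-1 - (-1)·-0.1435 - (-1)·0.1111) / (3) = -0.3441
  v = (-1 - (-2)·-0.3287 - (-3)·0.1111) / (9) = -0.1471
  w = (1 - (1)·-0.3287 - (-4)·-0.1435) / (8) = 0.0943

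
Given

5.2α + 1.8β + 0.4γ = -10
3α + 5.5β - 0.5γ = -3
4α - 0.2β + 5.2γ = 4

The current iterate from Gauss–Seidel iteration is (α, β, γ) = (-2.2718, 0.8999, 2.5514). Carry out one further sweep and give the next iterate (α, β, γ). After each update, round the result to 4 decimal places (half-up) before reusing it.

(-2.4308, 1.0124, 2.6780)

One sweep:
  α = (-10 - (1.8)·0.8999 - (0.4)·2.5514) / (5.2) = -2.4308
  β = (-3 - (3)·-2.4308 - (-0.5)·2.5514) / (5.5) = 1.0124
  γ = (4 - (4)·-2.4308 - (-0.2)·1.0124) / (5.2) = 2.6780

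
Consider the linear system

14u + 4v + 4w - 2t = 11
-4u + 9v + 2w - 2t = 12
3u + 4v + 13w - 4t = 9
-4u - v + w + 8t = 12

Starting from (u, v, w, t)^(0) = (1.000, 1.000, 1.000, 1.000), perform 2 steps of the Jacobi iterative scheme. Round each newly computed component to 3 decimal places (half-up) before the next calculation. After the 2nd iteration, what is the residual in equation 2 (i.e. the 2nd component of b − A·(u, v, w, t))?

-0.452

Iteration 1:
  u = (11 - (4)·1.000 - (4)·1.000 - (-2)·1.000) / (14) = 0.357
  v = (12 - (-4)·1.000 - (2)·1.000 - (-2)·1.000) / (9) = 1.778
  w = (9 - (3)·1.000 - (4)·1.000 - (-4)·1.000) / (13) = 0.462
  t = (12 - (-4)·1.000 - (-1)·1.000 - (1)·1.000) / (8) = 2.000
Iteration 2:
  u = (11 - (4)·1.778 - (4)·0.462 - (-2)·2.000) / (14) = 0.431
  v = (12 - (-4)·0.357 - (2)·0.462 - (-2)·2.000) / (9) = 1.834
  w = (9 - (3)·0.357 - (4)·1.778 - (-4)·2.000) / (13) = 0.678
  t = (12 - (-4)·0.357 - (-1)·1.778 - (1)·0.462) / (8) = 1.843
Residual b − A·x = (-1.396, -0.452, -1.071, 0.136)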